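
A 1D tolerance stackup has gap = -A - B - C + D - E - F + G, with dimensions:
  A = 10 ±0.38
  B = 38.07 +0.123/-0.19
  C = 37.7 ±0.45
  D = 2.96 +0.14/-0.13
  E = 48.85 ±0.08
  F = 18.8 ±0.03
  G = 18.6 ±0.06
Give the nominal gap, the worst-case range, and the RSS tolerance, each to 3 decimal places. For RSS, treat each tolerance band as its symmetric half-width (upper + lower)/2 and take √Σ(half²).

nominal=-131.860 wc=[-133.113,-130.530] rss=0.633

Stack each dimension's contribution:
  -A: nom -10.000 → Σnom=-10.000; wc +0.380/-0.380 → slack +0.380/-0.380; half-tol=0.380, Σhalf²=0.144400
  -B: nom -38.070 → Σnom=-48.070; wc +0.190/-0.123 → slack +0.570/-0.503; half-tol=0.157, Σhalf²=0.168892
  -C: nom -37.700 → Σnom=-85.770; wc +0.450/-0.450 → slack +1.020/-0.953; half-tol=0.450, Σhalf²=0.371392
  +D: nom +2.960 → Σnom=-82.810; wc +0.140/-0.130 → slack +1.160/-1.083; half-tol=0.135, Σhalf²=0.389617
  -E: nom -48.850 → Σnom=-131.660; wc +0.080/-0.080 → slack +1.240/-1.163; half-tol=0.080, Σhalf²=0.396017
  -F: nom -18.800 → Σnom=-150.460; wc +0.030/-0.030 → slack +1.270/-1.193; half-tol=0.030, Σhalf²=0.396917
  +G: nom +18.600 → Σnom=-131.860; wc +0.060/-0.060 → slack +1.330/-1.253; half-tol=0.060, Σhalf²=0.400517
Nominal = -131.860. Worst-case = [-131.860 - 1.253, -131.860 + 1.330] = [-133.113, -130.530]. RSS = √0.400517 = 0.633.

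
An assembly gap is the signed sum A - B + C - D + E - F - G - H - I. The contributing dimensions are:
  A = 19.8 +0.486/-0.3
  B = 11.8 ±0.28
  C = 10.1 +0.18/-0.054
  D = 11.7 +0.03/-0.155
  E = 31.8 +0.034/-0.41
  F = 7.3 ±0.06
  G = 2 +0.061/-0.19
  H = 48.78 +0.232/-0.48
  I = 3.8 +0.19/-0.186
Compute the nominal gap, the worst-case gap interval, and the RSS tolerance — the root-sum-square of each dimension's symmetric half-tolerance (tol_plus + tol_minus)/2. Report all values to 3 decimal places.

Stack each dimension's contribution:
  +A: nom +19.800 → Σnom=19.800; wc +0.486/-0.300 → slack +0.486/-0.300; half-tol=0.393, Σhalf²=0.154449
  -B: nom -11.800 → Σnom=8.000; wc +0.280/-0.280 → slack +0.766/-0.580; half-tol=0.280, Σhalf²=0.232849
  +C: nom +10.100 → Σnom=18.100; wc +0.180/-0.054 → slack +0.946/-0.634; half-tol=0.117, Σhalf²=0.246538
  -D: nom -11.700 → Σnom=6.400; wc +0.155/-0.030 → slack +1.101/-0.664; half-tol=0.092, Σhalf²=0.255094
  +E: nom +31.800 → Σnom=38.200; wc +0.034/-0.410 → slack +1.135/-1.074; half-tol=0.222, Σhalf²=0.304378
  -F: nom -7.300 → Σnom=30.900; wc +0.060/-0.060 → slack +1.195/-1.134; half-tol=0.060, Σhalf²=0.307978
  -G: nom -2.000 → Σnom=28.900; wc +0.190/-0.061 → slack +1.385/-1.195; half-tol=0.126, Σhalf²=0.323729
  -H: nom -48.780 → Σnom=-19.880; wc +0.480/-0.232 → slack +1.865/-1.427; half-tol=0.356, Σhalf²=0.450465
  -I: nom -3.800 → Σnom=-23.680; wc +0.186/-0.190 → slack +2.051/-1.617; half-tol=0.188, Σhalf²=0.485809
Nominal = -23.680. Worst-case = [-23.680 - 1.617, -23.680 + 2.051] = [-25.297, -21.629]. RSS = √0.485809 = 0.697.

nominal=-23.680 wc=[-25.297,-21.629] rss=0.697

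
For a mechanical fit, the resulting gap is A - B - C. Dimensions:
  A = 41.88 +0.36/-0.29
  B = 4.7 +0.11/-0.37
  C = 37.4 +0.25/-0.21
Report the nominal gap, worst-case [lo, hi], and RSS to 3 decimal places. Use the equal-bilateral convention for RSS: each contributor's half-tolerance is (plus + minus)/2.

Stack each dimension's contribution:
  +A: nom +41.880 → Σnom=41.880; wc +0.360/-0.290 → slack +0.360/-0.290; half-tol=0.325, Σhalf²=0.105625
  -B: nom -4.700 → Σnom=37.180; wc +0.370/-0.110 → slack +0.730/-0.400; half-tol=0.240, Σhalf²=0.163225
  -C: nom -37.400 → Σnom=-0.220; wc +0.210/-0.250 → slack +0.940/-0.650; half-tol=0.230, Σhalf²=0.216125
Nominal = -0.220. Worst-case = [-0.220 - 0.650, -0.220 + 0.940] = [-0.870, 0.720]. RSS = √0.216125 = 0.465.

nominal=-0.220 wc=[-0.870,0.720] rss=0.465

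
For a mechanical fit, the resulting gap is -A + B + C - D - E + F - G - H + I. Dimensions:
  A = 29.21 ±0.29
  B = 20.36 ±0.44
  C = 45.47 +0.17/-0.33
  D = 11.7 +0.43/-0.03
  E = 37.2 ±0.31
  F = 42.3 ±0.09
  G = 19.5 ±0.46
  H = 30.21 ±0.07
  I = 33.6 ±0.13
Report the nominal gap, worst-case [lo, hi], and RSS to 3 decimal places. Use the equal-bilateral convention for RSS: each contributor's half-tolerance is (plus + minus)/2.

Stack each dimension's contribution:
  -A: nom -29.210 → Σnom=-29.210; wc +0.290/-0.290 → slack +0.290/-0.290; half-tol=0.290, Σhalf²=0.084100
  +B: nom +20.360 → Σnom=-8.850; wc +0.440/-0.440 → slack +0.730/-0.730; half-tol=0.440, Σhalf²=0.277700
  +C: nom +45.470 → Σnom=36.620; wc +0.170/-0.330 → slack +0.900/-1.060; half-tol=0.250, Σhalf²=0.340200
  -D: nom -11.700 → Σnom=24.920; wc +0.030/-0.430 → slack +0.930/-1.490; half-tol=0.230, Σhalf²=0.393100
  -E: nom -37.200 → Σnom=-12.280; wc +0.310/-0.310 → slack +1.240/-1.800; half-tol=0.310, Σhalf²=0.489200
  +F: nom +42.300 → Σnom=30.020; wc +0.090/-0.090 → slack +1.330/-1.890; half-tol=0.090, Σhalf²=0.497300
  -G: nom -19.500 → Σnom=10.520; wc +0.460/-0.460 → slack +1.790/-2.350; half-tol=0.460, Σhalf²=0.708900
  -H: nom -30.210 → Σnom=-19.690; wc +0.070/-0.070 → slack +1.860/-2.420; half-tol=0.070, Σhalf²=0.713800
  +I: nom +33.600 → Σnom=13.910; wc +0.130/-0.130 → slack +1.990/-2.550; half-tol=0.130, Σhalf²=0.730700
Nominal = 13.910. Worst-case = [13.910 - 2.550, 13.910 + 1.990] = [11.360, 15.900]. RSS = √0.730700 = 0.855.

nominal=13.910 wc=[11.360,15.900] rss=0.855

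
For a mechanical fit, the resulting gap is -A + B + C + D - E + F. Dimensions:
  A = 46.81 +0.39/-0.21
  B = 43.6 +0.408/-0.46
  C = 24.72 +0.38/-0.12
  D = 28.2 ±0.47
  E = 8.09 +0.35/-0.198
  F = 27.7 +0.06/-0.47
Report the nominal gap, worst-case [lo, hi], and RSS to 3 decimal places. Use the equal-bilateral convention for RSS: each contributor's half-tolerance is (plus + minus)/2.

nominal=69.320 wc=[67.060,71.046] rss=0.841

Stack each dimension's contribution:
  -A: nom -46.810 → Σnom=-46.810; wc +0.210/-0.390 → slack +0.210/-0.390; half-tol=0.300, Σhalf²=0.090000
  +B: nom +43.600 → Σnom=-3.210; wc +0.408/-0.460 → slack +0.618/-0.850; half-tol=0.434, Σhalf²=0.278356
  +C: nom +24.720 → Σnom=21.510; wc +0.380/-0.120 → slack +0.998/-0.970; half-tol=0.250, Σhalf²=0.340856
  +D: nom +28.200 → Σnom=49.710; wc +0.470/-0.470 → slack +1.468/-1.440; half-tol=0.470, Σhalf²=0.561756
  -E: nom -8.090 → Σnom=41.620; wc +0.198/-0.350 → slack +1.666/-1.790; half-tol=0.274, Σhalf²=0.636832
  +F: nom +27.700 → Σnom=69.320; wc +0.060/-0.470 → slack +1.726/-2.260; half-tol=0.265, Σhalf²=0.707057
Nominal = 69.320. Worst-case = [69.320 - 2.260, 69.320 + 1.726] = [67.060, 71.046]. RSS = √0.707057 = 0.841.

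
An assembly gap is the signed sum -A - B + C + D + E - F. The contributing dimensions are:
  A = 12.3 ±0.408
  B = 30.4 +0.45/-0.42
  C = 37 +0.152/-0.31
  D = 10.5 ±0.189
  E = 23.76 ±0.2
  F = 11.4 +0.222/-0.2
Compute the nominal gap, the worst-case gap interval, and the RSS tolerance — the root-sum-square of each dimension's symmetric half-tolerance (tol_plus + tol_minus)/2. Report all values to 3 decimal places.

nominal=17.160 wc=[15.381,18.729] rss=0.728

Stack each dimension's contribution:
  -A: nom -12.300 → Σnom=-12.300; wc +0.408/-0.408 → slack +0.408/-0.408; half-tol=0.408, Σhalf²=0.166464
  -B: nom -30.400 → Σnom=-42.700; wc +0.420/-0.450 → slack +0.828/-0.858; half-tol=0.435, Σhalf²=0.355689
  +C: nom +37.000 → Σnom=-5.700; wc +0.152/-0.310 → slack +0.980/-1.168; half-tol=0.231, Σhalf²=0.409050
  +D: nom +10.500 → Σnom=4.800; wc +0.189/-0.189 → slack +1.169/-1.357; half-tol=0.189, Σhalf²=0.444771
  +E: nom +23.760 → Σnom=28.560; wc +0.200/-0.200 → slack +1.369/-1.557; half-tol=0.200, Σhalf²=0.484771
  -F: nom -11.400 → Σnom=17.160; wc +0.200/-0.222 → slack +1.569/-1.779; half-tol=0.211, Σhalf²=0.529292
Nominal = 17.160. Worst-case = [17.160 - 1.779, 17.160 + 1.569] = [15.381, 18.729]. RSS = √0.529292 = 0.728.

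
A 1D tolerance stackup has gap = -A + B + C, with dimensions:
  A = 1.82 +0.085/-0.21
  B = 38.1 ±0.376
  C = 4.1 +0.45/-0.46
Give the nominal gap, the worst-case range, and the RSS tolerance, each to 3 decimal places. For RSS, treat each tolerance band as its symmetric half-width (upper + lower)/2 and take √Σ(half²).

nominal=40.380 wc=[39.459,41.416] rss=0.608

Stack each dimension's contribution:
  -A: nom -1.820 → Σnom=-1.820; wc +0.210/-0.085 → slack +0.210/-0.085; half-tol=0.147, Σhalf²=0.021756
  +B: nom +38.100 → Σnom=36.280; wc +0.376/-0.376 → slack +0.586/-0.461; half-tol=0.376, Σhalf²=0.163132
  +C: nom +4.100 → Σnom=40.380; wc +0.450/-0.460 → slack +1.036/-0.921; half-tol=0.455, Σhalf²=0.370157
Nominal = 40.380. Worst-case = [40.380 - 0.921, 40.380 + 1.036] = [39.459, 41.416]. RSS = √0.370157 = 0.608.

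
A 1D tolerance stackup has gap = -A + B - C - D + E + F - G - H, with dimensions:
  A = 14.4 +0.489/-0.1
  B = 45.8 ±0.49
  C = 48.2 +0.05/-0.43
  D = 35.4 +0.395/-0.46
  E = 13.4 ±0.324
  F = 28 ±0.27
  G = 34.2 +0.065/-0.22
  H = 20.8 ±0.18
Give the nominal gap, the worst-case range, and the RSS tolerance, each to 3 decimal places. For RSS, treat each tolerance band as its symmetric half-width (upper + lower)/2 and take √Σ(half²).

nominal=-65.800 wc=[-68.063,-63.326] rss=0.893

Stack each dimension's contribution:
  -A: nom -14.400 → Σnom=-14.400; wc +0.100/-0.489 → slack +0.100/-0.489; half-tol=0.294, Σhalf²=0.086730
  +B: nom +45.800 → Σnom=31.400; wc +0.490/-0.490 → slack +0.590/-0.979; half-tol=0.490, Σhalf²=0.326830
  -C: nom -48.200 → Σnom=-16.800; wc +0.430/-0.050 → slack +1.020/-1.029; half-tol=0.240, Σhalf²=0.384430
  -D: nom -35.400 → Σnom=-52.200; wc +0.460/-0.395 → slack +1.480/-1.424; half-tol=0.427, Σhalf²=0.567186
  +E: nom +13.400 → Σnom=-38.800; wc +0.324/-0.324 → slack +1.804/-1.748; half-tol=0.324, Σhalf²=0.672162
  +F: nom +28.000 → Σnom=-10.800; wc +0.270/-0.270 → slack +2.074/-2.018; half-tol=0.270, Σhalf²=0.745062
  -G: nom -34.200 → Σnom=-45.000; wc +0.220/-0.065 → slack +2.294/-2.083; half-tol=0.143, Σhalf²=0.765369
  -H: nom -20.800 → Σnom=-65.800; wc +0.180/-0.180 → slack +2.474/-2.263; half-tol=0.180, Σhalf²=0.797769
Nominal = -65.800. Worst-case = [-65.800 - 2.263, -65.800 + 2.474] = [-68.063, -63.326]. RSS = √0.797769 = 0.893.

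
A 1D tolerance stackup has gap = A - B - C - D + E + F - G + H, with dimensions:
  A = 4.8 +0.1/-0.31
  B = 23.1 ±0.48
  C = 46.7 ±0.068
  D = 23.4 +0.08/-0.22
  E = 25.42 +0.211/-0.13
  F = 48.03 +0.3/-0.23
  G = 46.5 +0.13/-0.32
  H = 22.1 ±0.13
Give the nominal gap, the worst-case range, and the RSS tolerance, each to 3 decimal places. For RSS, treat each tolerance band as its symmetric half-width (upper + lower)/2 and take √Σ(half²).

Stack each dimension's contribution:
  +A: nom +4.800 → Σnom=4.800; wc +0.100/-0.310 → slack +0.100/-0.310; half-tol=0.205, Σhalf²=0.042025
  -B: nom -23.100 → Σnom=-18.300; wc +0.480/-0.480 → slack +0.580/-0.790; half-tol=0.480, Σhalf²=0.272425
  -C: nom -46.700 → Σnom=-65.000; wc +0.068/-0.068 → slack +0.648/-0.858; half-tol=0.068, Σhalf²=0.277049
  -D: nom -23.400 → Σnom=-88.400; wc +0.220/-0.080 → slack +0.868/-0.938; half-tol=0.150, Σhalf²=0.299549
  +E: nom +25.420 → Σnom=-62.980; wc +0.211/-0.130 → slack +1.079/-1.068; half-tol=0.170, Σhalf²=0.328619
  +F: nom +48.030 → Σnom=-14.950; wc +0.300/-0.230 → slack +1.379/-1.298; half-tol=0.265, Σhalf²=0.398844
  -G: nom -46.500 → Σnom=-61.450; wc +0.320/-0.130 → slack +1.699/-1.428; half-tol=0.225, Σhalf²=0.449469
  +H: nom +22.100 → Σnom=-39.350; wc +0.130/-0.130 → slack +1.829/-1.558; half-tol=0.130, Σhalf²=0.466369
Nominal = -39.350. Worst-case = [-39.350 - 1.558, -39.350 + 1.829] = [-40.908, -37.521]. RSS = √0.466369 = 0.683.

nominal=-39.350 wc=[-40.908,-37.521] rss=0.683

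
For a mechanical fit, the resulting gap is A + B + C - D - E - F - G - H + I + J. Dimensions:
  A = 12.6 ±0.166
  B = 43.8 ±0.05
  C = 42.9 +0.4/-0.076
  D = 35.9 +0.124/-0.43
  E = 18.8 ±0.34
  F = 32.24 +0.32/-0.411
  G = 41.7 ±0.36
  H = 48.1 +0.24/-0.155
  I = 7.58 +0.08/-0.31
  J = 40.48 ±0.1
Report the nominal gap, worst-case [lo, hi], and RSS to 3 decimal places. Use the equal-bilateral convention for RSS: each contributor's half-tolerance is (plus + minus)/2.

Stack each dimension's contribution:
  +A: nom +12.600 → Σnom=12.600; wc +0.166/-0.166 → slack +0.166/-0.166; half-tol=0.166, Σhalf²=0.027556
  +B: nom +43.800 → Σnom=56.400; wc +0.050/-0.050 → slack +0.216/-0.216; half-tol=0.050, Σhalf²=0.030056
  +C: nom +42.900 → Σnom=99.300; wc +0.400/-0.076 → slack +0.616/-0.292; half-tol=0.238, Σhalf²=0.086700
  -D: nom -35.900 → Σnom=63.400; wc +0.430/-0.124 → slack +1.046/-0.416; half-tol=0.277, Σhalf²=0.163429
  -E: nom -18.800 → Σnom=44.600; wc +0.340/-0.340 → slack +1.386/-0.756; half-tol=0.340, Σhalf²=0.279029
  -F: nom -32.240 → Σnom=12.360; wc +0.411/-0.320 → slack +1.797/-1.076; half-tol=0.365, Σhalf²=0.412619
  -G: nom -41.700 → Σnom=-29.340; wc +0.360/-0.360 → slack +2.157/-1.436; half-tol=0.360, Σhalf²=0.542219
  -H: nom -48.100 → Σnom=-77.440; wc +0.155/-0.240 → slack +2.312/-1.676; half-tol=0.198, Σhalf²=0.581226
  +I: nom +7.580 → Σnom=-69.860; wc +0.080/-0.310 → slack +2.392/-1.986; half-tol=0.195, Σhalf²=0.619251
  +J: nom +40.480 → Σnom=-29.380; wc +0.100/-0.100 → slack +2.492/-2.086; half-tol=0.100, Σhalf²=0.629251
Nominal = -29.380. Worst-case = [-29.380 - 2.086, -29.380 + 2.492] = [-31.466, -26.888]. RSS = √0.629251 = 0.793.

nominal=-29.380 wc=[-31.466,-26.888] rss=0.793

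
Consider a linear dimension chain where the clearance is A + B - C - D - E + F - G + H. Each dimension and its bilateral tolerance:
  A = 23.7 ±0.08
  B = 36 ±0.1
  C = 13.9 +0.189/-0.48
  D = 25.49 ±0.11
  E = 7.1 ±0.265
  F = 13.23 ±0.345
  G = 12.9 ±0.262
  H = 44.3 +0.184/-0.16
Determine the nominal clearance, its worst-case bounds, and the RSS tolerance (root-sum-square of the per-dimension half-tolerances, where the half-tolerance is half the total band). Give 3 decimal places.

Stack each dimension's contribution:
  +A: nom +23.700 → Σnom=23.700; wc +0.080/-0.080 → slack +0.080/-0.080; half-tol=0.080, Σhalf²=0.006400
  +B: nom +36.000 → Σnom=59.700; wc +0.100/-0.100 → slack +0.180/-0.180; half-tol=0.100, Σhalf²=0.016400
  -C: nom -13.900 → Σnom=45.800; wc +0.480/-0.189 → slack +0.660/-0.369; half-tol=0.335, Σhalf²=0.128290
  -D: nom -25.490 → Σnom=20.310; wc +0.110/-0.110 → slack +0.770/-0.479; half-tol=0.110, Σhalf²=0.140390
  -E: nom -7.100 → Σnom=13.210; wc +0.265/-0.265 → slack +1.035/-0.744; half-tol=0.265, Σhalf²=0.210615
  +F: nom +13.230 → Σnom=26.440; wc +0.345/-0.345 → slack +1.380/-1.089; half-tol=0.345, Σhalf²=0.329640
  -G: nom -12.900 → Σnom=13.540; wc +0.262/-0.262 → slack +1.642/-1.351; half-tol=0.262, Σhalf²=0.398284
  +H: nom +44.300 → Σnom=57.840; wc +0.184/-0.160 → slack +1.826/-1.511; half-tol=0.172, Σhalf²=0.427868
Nominal = 57.840. Worst-case = [57.840 - 1.511, 57.840 + 1.826] = [56.329, 59.666]. RSS = √0.427868 = 0.654.

nominal=57.840 wc=[56.329,59.666] rss=0.654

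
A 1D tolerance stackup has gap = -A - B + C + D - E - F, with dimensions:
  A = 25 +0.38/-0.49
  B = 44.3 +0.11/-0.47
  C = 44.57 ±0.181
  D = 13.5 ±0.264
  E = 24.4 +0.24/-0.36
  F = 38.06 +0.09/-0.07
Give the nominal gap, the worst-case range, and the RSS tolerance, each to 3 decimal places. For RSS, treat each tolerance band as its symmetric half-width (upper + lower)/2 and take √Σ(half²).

nominal=-73.690 wc=[-74.955,-71.855] rss=0.687

Stack each dimension's contribution:
  -A: nom -25.000 → Σnom=-25.000; wc +0.490/-0.380 → slack +0.490/-0.380; half-tol=0.435, Σhalf²=0.189225
  -B: nom -44.300 → Σnom=-69.300; wc +0.470/-0.110 → slack +0.960/-0.490; half-tol=0.290, Σhalf²=0.273325
  +C: nom +44.570 → Σnom=-24.730; wc +0.181/-0.181 → slack +1.141/-0.671; half-tol=0.181, Σhalf²=0.306086
  +D: nom +13.500 → Σnom=-11.230; wc +0.264/-0.264 → slack +1.405/-0.935; half-tol=0.264, Σhalf²=0.375782
  -E: nom -24.400 → Σnom=-35.630; wc +0.360/-0.240 → slack +1.765/-1.175; half-tol=0.300, Σhalf²=0.465782
  -F: nom -38.060 → Σnom=-73.690; wc +0.070/-0.090 → slack +1.835/-1.265; half-tol=0.080, Σhalf²=0.472182
Nominal = -73.690. Worst-case = [-73.690 - 1.265, -73.690 + 1.835] = [-74.955, -71.855]. RSS = √0.472182 = 0.687.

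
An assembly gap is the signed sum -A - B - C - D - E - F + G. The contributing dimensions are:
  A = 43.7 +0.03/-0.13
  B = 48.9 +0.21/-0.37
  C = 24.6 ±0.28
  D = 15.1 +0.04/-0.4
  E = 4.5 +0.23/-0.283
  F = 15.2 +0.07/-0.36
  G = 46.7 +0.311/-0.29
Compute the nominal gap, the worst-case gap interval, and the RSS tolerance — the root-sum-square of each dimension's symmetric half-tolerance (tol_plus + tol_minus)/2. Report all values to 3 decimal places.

Stack each dimension's contribution:
  -A: nom -43.700 → Σnom=-43.700; wc +0.130/-0.030 → slack +0.130/-0.030; half-tol=0.080, Σhalf²=0.006400
  -B: nom -48.900 → Σnom=-92.600; wc +0.370/-0.210 → slack +0.500/-0.240; half-tol=0.290, Σhalf²=0.090500
  -C: nom -24.600 → Σnom=-117.200; wc +0.280/-0.280 → slack +0.780/-0.520; half-tol=0.280, Σhalf²=0.168900
  -D: nom -15.100 → Σnom=-132.300; wc +0.400/-0.040 → slack +1.180/-0.560; half-tol=0.220, Σhalf²=0.217300
  -E: nom -4.500 → Σnom=-136.800; wc +0.283/-0.230 → slack +1.463/-0.790; half-tol=0.257, Σhalf²=0.283092
  -F: nom -15.200 → Σnom=-152.000; wc +0.360/-0.070 → slack +1.823/-0.860; half-tol=0.215, Σhalf²=0.329317
  +G: nom +46.700 → Σnom=-105.300; wc +0.311/-0.290 → slack +2.134/-1.150; half-tol=0.300, Σhalf²=0.419617
Nominal = -105.300. Worst-case = [-105.300 - 1.150, -105.300 + 2.134] = [-106.450, -103.166]. RSS = √0.419617 = 0.648.

nominal=-105.300 wc=[-106.450,-103.166] rss=0.648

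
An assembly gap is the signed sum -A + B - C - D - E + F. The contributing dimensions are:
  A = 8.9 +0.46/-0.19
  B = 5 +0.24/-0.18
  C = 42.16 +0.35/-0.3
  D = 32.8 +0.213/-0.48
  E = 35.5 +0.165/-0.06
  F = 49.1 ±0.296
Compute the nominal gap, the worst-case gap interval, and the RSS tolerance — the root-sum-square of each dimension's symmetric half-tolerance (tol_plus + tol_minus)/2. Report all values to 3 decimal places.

Stack each dimension's contribution:
  -A: nom -8.900 → Σnom=-8.900; wc +0.190/-0.460 → slack +0.190/-0.460; half-tol=0.325, Σhalf²=0.105625
  +B: nom +5.000 → Σnom=-3.900; wc +0.240/-0.180 → slack +0.430/-0.640; half-tol=0.210, Σhalf²=0.149725
  -C: nom -42.160 → Σnom=-46.060; wc +0.300/-0.350 → slack +0.730/-0.990; half-tol=0.325, Σhalf²=0.255350
  -D: nom -32.800 → Σnom=-78.860; wc +0.480/-0.213 → slack +1.210/-1.203; half-tol=0.346, Σhalf²=0.375412
  -E: nom -35.500 → Σnom=-114.360; wc +0.060/-0.165 → slack +1.270/-1.368; half-tol=0.113, Σhalf²=0.388068
  +F: nom +49.100 → Σnom=-65.260; wc +0.296/-0.296 → slack +1.566/-1.664; half-tol=0.296, Σhalf²=0.475684
Nominal = -65.260. Worst-case = [-65.260 - 1.664, -65.260 + 1.566] = [-66.924, -63.694]. RSS = √0.475684 = 0.690.

nominal=-65.260 wc=[-66.924,-63.694] rss=0.690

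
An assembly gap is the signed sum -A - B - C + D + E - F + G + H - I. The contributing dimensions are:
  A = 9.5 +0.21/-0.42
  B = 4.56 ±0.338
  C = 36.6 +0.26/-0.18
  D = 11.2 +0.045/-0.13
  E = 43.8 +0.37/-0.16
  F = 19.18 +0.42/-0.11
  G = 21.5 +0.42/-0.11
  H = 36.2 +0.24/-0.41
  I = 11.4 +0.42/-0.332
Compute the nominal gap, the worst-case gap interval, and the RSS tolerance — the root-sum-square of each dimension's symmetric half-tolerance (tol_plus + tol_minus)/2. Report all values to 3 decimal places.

nominal=31.460 wc=[29.002,33.915] rss=0.853

Stack each dimension's contribution:
  -A: nom -9.500 → Σnom=-9.500; wc +0.420/-0.210 → slack +0.420/-0.210; half-tol=0.315, Σhalf²=0.099225
  -B: nom -4.560 → Σnom=-14.060; wc +0.338/-0.338 → slack +0.758/-0.548; half-tol=0.338, Σhalf²=0.213469
  -C: nom -36.600 → Σnom=-50.660; wc +0.180/-0.260 → slack +0.938/-0.808; half-tol=0.220, Σhalf²=0.261869
  +D: nom +11.200 → Σnom=-39.460; wc +0.045/-0.130 → slack +0.983/-0.938; half-tol=0.087, Σhalf²=0.269525
  +E: nom +43.800 → Σnom=4.340; wc +0.370/-0.160 → slack +1.353/-1.098; half-tol=0.265, Σhalf²=0.339750
  -F: nom -19.180 → Σnom=-14.840; wc +0.110/-0.420 → slack +1.463/-1.518; half-tol=0.265, Σhalf²=0.409975
  +G: nom +21.500 → Σnom=6.660; wc +0.420/-0.110 → slack +1.883/-1.628; half-tol=0.265, Σhalf²=0.480200
  +H: nom +36.200 → Σnom=42.860; wc +0.240/-0.410 → slack +2.123/-2.038; half-tol=0.325, Σhalf²=0.585825
  -I: nom -11.400 → Σnom=31.460; wc +0.332/-0.420 → slack +2.455/-2.458; half-tol=0.376, Σhalf²=0.727201
Nominal = 31.460. Worst-case = [31.460 - 2.458, 31.460 + 2.455] = [29.002, 33.915]. RSS = √0.727201 = 0.853.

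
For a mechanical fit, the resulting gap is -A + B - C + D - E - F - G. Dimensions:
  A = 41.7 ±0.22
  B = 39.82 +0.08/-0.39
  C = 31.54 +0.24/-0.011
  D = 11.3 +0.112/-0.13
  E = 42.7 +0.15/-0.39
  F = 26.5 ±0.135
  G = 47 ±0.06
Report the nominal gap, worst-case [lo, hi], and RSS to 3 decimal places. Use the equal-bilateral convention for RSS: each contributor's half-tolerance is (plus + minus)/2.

Stack each dimension's contribution:
  -A: nom -41.700 → Σnom=-41.700; wc +0.220/-0.220 → slack +0.220/-0.220; half-tol=0.220, Σhalf²=0.048400
  +B: nom +39.820 → Σnom=-1.880; wc +0.080/-0.390 → slack +0.300/-0.610; half-tol=0.235, Σhalf²=0.103625
  -C: nom -31.540 → Σnom=-33.420; wc +0.011/-0.240 → slack +0.311/-0.850; half-tol=0.126, Σhalf²=0.119375
  +D: nom +11.300 → Σnom=-22.120; wc +0.112/-0.130 → slack +0.423/-0.980; half-tol=0.121, Σhalf²=0.134016
  -E: nom -42.700 → Σnom=-64.820; wc +0.390/-0.150 → slack +0.813/-1.130; half-tol=0.270, Σhalf²=0.206916
  -F: nom -26.500 → Σnom=-91.320; wc +0.135/-0.135 → slack +0.948/-1.265; half-tol=0.135, Σhalf²=0.225141
  -G: nom -47.000 → Σnom=-138.320; wc +0.060/-0.060 → slack +1.008/-1.325; half-tol=0.060, Σhalf²=0.228741
Nominal = -138.320. Worst-case = [-138.320 - 1.325, -138.320 + 1.008] = [-139.645, -137.312]. RSS = √0.228741 = 0.478.

nominal=-138.320 wc=[-139.645,-137.312] rss=0.478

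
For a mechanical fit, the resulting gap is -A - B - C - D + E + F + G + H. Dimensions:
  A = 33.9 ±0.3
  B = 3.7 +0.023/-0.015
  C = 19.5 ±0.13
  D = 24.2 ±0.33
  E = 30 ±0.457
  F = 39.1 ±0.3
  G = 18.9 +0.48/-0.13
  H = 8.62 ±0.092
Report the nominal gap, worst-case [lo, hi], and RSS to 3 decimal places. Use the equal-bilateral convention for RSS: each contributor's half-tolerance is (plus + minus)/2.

nominal=15.320 wc=[13.558,17.424] rss=0.785

Stack each dimension's contribution:
  -A: nom -33.900 → Σnom=-33.900; wc +0.300/-0.300 → slack +0.300/-0.300; half-tol=0.300, Σhalf²=0.090000
  -B: nom -3.700 → Σnom=-37.600; wc +0.015/-0.023 → slack +0.315/-0.323; half-tol=0.019, Σhalf²=0.090361
  -C: nom -19.500 → Σnom=-57.100; wc +0.130/-0.130 → slack +0.445/-0.453; half-tol=0.130, Σhalf²=0.107261
  -D: nom -24.200 → Σnom=-81.300; wc +0.330/-0.330 → slack +0.775/-0.783; half-tol=0.330, Σhalf²=0.216161
  +E: nom +30.000 → Σnom=-51.300; wc +0.457/-0.457 → slack +1.232/-1.240; half-tol=0.457, Σhalf²=0.425010
  +F: nom +39.100 → Σnom=-12.200; wc +0.300/-0.300 → slack +1.532/-1.540; half-tol=0.300, Σhalf²=0.515010
  +G: nom +18.900 → Σnom=6.700; wc +0.480/-0.130 → slack +2.012/-1.670; half-tol=0.305, Σhalf²=0.608035
  +H: nom +8.620 → Σnom=15.320; wc +0.092/-0.092 → slack +2.104/-1.762; half-tol=0.092, Σhalf²=0.616499
Nominal = 15.320. Worst-case = [15.320 - 1.762, 15.320 + 2.104] = [13.558, 17.424]. RSS = √0.616499 = 0.785.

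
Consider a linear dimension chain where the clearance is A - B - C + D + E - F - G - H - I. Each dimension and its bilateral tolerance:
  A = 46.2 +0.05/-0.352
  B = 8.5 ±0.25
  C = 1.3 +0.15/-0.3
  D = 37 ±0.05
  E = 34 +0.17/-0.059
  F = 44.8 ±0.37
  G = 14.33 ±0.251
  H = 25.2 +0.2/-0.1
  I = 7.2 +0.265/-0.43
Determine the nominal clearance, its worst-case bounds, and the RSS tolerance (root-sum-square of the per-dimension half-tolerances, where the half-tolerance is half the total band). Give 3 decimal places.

Stack each dimension's contribution:
  +A: nom +46.200 → Σnom=46.200; wc +0.050/-0.352 → slack +0.050/-0.352; half-tol=0.201, Σhalf²=0.040401
  -B: nom -8.500 → Σnom=37.700; wc +0.250/-0.250 → slack +0.300/-0.602; half-tol=0.250, Σhalf²=0.102901
  -C: nom -1.300 → Σnom=36.400; wc +0.300/-0.150 → slack +0.600/-0.752; half-tol=0.225, Σhalf²=0.153526
  +D: nom +37.000 → Σnom=73.400; wc +0.050/-0.050 → slack +0.650/-0.802; half-tol=0.050, Σhalf²=0.156026
  +E: nom +34.000 → Σnom=107.400; wc +0.170/-0.059 → slack +0.820/-0.861; half-tol=0.115, Σhalf²=0.169136
  -F: nom -44.800 → Σnom=62.600; wc +0.370/-0.370 → slack +1.190/-1.231; half-tol=0.370, Σhalf²=0.306036
  -G: nom -14.330 → Σnom=48.270; wc +0.251/-0.251 → slack +1.441/-1.482; half-tol=0.251, Σhalf²=0.369037
  -H: nom -25.200 → Σnom=23.070; wc +0.100/-0.200 → slack +1.541/-1.682; half-tol=0.150, Σhalf²=0.391537
  -I: nom -7.200 → Σnom=15.870; wc +0.430/-0.265 → slack +1.971/-1.947; half-tol=0.348, Σhalf²=0.512294
Nominal = 15.870. Worst-case = [15.870 - 1.947, 15.870 + 1.971] = [13.923, 17.841]. RSS = √0.512294 = 0.716.

nominal=15.870 wc=[13.923,17.841] rss=0.716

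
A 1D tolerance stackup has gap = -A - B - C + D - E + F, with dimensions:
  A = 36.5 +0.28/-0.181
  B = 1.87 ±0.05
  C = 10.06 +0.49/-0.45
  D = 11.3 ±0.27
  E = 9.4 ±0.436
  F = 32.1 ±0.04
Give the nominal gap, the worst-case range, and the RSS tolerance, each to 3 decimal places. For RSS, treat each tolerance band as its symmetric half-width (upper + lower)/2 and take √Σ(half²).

nominal=-14.430 wc=[-15.996,-13.003] rss=0.736

Stack each dimension's contribution:
  -A: nom -36.500 → Σnom=-36.500; wc +0.181/-0.280 → slack +0.181/-0.280; half-tol=0.231, Σhalf²=0.053130
  -B: nom -1.870 → Σnom=-38.370; wc +0.050/-0.050 → slack +0.231/-0.330; half-tol=0.050, Σhalf²=0.055630
  -C: nom -10.060 → Σnom=-48.430; wc +0.450/-0.490 → slack +0.681/-0.820; half-tol=0.470, Σhalf²=0.276530
  +D: nom +11.300 → Σnom=-37.130; wc +0.270/-0.270 → slack +0.951/-1.090; half-tol=0.270, Σhalf²=0.349430
  -E: nom -9.400 → Σnom=-46.530; wc +0.436/-0.436 → slack +1.387/-1.526; half-tol=0.436, Σhalf²=0.539526
  +F: nom +32.100 → Σnom=-14.430; wc +0.040/-0.040 → slack +1.427/-1.566; half-tol=0.040, Σhalf²=0.541126
Nominal = -14.430. Worst-case = [-14.430 - 1.566, -14.430 + 1.427] = [-15.996, -13.003]. RSS = √0.541126 = 0.736.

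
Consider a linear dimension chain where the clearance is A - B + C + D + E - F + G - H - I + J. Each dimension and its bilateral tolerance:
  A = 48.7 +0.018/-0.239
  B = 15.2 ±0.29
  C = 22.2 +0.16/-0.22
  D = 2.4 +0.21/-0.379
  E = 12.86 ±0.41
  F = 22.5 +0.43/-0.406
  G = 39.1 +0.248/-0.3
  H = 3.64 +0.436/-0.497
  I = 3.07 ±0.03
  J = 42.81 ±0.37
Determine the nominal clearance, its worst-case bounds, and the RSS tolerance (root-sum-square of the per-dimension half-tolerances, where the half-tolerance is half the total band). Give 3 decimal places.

nominal=123.660 wc=[120.556,126.299] rss=0.998

Stack each dimension's contribution:
  +A: nom +48.700 → Σnom=48.700; wc +0.018/-0.239 → slack +0.018/-0.239; half-tol=0.129, Σhalf²=0.016512
  -B: nom -15.200 → Σnom=33.500; wc +0.290/-0.290 → slack +0.308/-0.529; half-tol=0.290, Σhalf²=0.100612
  +C: nom +22.200 → Σnom=55.700; wc +0.160/-0.220 → slack +0.468/-0.749; half-tol=0.190, Σhalf²=0.136712
  +D: nom +2.400 → Σnom=58.100; wc +0.210/-0.379 → slack +0.678/-1.128; half-tol=0.294, Σhalf²=0.223442
  +E: nom +12.860 → Σnom=70.960; wc +0.410/-0.410 → slack +1.088/-1.538; half-tol=0.410, Σhalf²=0.391542
  -F: nom -22.500 → Σnom=48.460; wc +0.406/-0.430 → slack +1.494/-1.968; half-tol=0.418, Σhalf²=0.566267
  +G: nom +39.100 → Σnom=87.560; wc +0.248/-0.300 → slack +1.742/-2.268; half-tol=0.274, Σhalf²=0.641343
  -H: nom -3.640 → Σnom=83.920; wc +0.497/-0.436 → slack +2.239/-2.704; half-tol=0.467, Σhalf²=0.858965
  -I: nom -3.070 → Σnom=80.850; wc +0.030/-0.030 → slack +2.269/-2.734; half-tol=0.030, Σhalf²=0.859865
  +J: nom +42.810 → Σnom=123.660; wc +0.370/-0.370 → slack +2.639/-3.104; half-tol=0.370, Σhalf²=0.996765
Nominal = 123.660. Worst-case = [123.660 - 3.104, 123.660 + 2.639] = [120.556, 126.299]. RSS = √0.996765 = 0.998.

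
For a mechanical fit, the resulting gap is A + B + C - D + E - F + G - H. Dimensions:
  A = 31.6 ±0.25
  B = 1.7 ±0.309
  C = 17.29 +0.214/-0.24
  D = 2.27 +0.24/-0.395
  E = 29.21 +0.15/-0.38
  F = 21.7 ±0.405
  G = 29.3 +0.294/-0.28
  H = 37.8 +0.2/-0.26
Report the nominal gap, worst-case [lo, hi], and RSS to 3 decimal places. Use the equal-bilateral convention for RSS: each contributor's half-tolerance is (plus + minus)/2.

nominal=47.330 wc=[45.026,49.607] rss=0.825

Stack each dimension's contribution:
  +A: nom +31.600 → Σnom=31.600; wc +0.250/-0.250 → slack +0.250/-0.250; half-tol=0.250, Σhalf²=0.062500
  +B: nom +1.700 → Σnom=33.300; wc +0.309/-0.309 → slack +0.559/-0.559; half-tol=0.309, Σhalf²=0.157981
  +C: nom +17.290 → Σnom=50.590; wc +0.214/-0.240 → slack +0.773/-0.799; half-tol=0.227, Σhalf²=0.209510
  -D: nom -2.270 → Σnom=48.320; wc +0.395/-0.240 → slack +1.168/-1.039; half-tol=0.318, Σhalf²=0.310316
  +E: nom +29.210 → Σnom=77.530; wc +0.150/-0.380 → slack +1.318/-1.419; half-tol=0.265, Σhalf²=0.380541
  -F: nom -21.700 → Σnom=55.830; wc +0.405/-0.405 → slack +1.723/-1.824; half-tol=0.405, Σhalf²=0.544566
  +G: nom +29.300 → Σnom=85.130; wc +0.294/-0.280 → slack +2.017/-2.104; half-tol=0.287, Σhalf²=0.626935
  -H: nom -37.800 → Σnom=47.330; wc +0.260/-0.200 → slack +2.277/-2.304; half-tol=0.230, Σhalf²=0.679835
Nominal = 47.330. Worst-case = [47.330 - 2.304, 47.330 + 2.277] = [45.026, 49.607]. RSS = √0.679835 = 0.825.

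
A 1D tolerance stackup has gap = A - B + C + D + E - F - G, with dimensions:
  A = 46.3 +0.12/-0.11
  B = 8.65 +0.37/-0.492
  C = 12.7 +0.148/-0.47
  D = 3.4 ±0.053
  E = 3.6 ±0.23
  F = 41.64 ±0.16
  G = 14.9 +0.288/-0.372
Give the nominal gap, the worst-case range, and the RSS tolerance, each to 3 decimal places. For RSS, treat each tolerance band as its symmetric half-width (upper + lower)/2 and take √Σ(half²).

Stack each dimension's contribution:
  +A: nom +46.300 → Σnom=46.300; wc +0.120/-0.110 → slack +0.120/-0.110; half-tol=0.115, Σhalf²=0.013225
  -B: nom -8.650 → Σnom=37.650; wc +0.492/-0.370 → slack +0.612/-0.480; half-tol=0.431, Σhalf²=0.198986
  +C: nom +12.700 → Σnom=50.350; wc +0.148/-0.470 → slack +0.760/-0.950; half-tol=0.309, Σhalf²=0.294467
  +D: nom +3.400 → Σnom=53.750; wc +0.053/-0.053 → slack +0.813/-1.003; half-tol=0.053, Σhalf²=0.297276
  +E: nom +3.600 → Σnom=57.350; wc +0.230/-0.230 → slack +1.043/-1.233; half-tol=0.230, Σhalf²=0.350176
  -F: nom -41.640 → Σnom=15.710; wc +0.160/-0.160 → slack +1.203/-1.393; half-tol=0.160, Σhalf²=0.375776
  -G: nom -14.900 → Σnom=0.810; wc +0.372/-0.288 → slack +1.575/-1.681; half-tol=0.330, Σhalf²=0.484676
Nominal = 0.810. Worst-case = [0.810 - 1.681, 0.810 + 1.575] = [-0.871, 2.385]. RSS = √0.484676 = 0.696.

nominal=0.810 wc=[-0.871,2.385] rss=0.696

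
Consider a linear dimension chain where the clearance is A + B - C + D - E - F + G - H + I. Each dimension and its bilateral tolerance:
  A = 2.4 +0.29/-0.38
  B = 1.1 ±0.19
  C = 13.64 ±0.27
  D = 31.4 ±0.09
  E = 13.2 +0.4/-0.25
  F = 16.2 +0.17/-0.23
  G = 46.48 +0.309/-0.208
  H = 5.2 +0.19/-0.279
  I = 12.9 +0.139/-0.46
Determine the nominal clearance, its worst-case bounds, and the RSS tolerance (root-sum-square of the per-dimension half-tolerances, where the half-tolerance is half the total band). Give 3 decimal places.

nominal=46.040 wc=[43.682,48.087] rss=0.766

Stack each dimension's contribution:
  +A: nom +2.400 → Σnom=2.400; wc +0.290/-0.380 → slack +0.290/-0.380; half-tol=0.335, Σhalf²=0.112225
  +B: nom +1.100 → Σnom=3.500; wc +0.190/-0.190 → slack +0.480/-0.570; half-tol=0.190, Σhalf²=0.148325
  -C: nom -13.640 → Σnom=-10.140; wc +0.270/-0.270 → slack +0.750/-0.840; half-tol=0.270, Σhalf²=0.221225
  +D: nom +31.400 → Σnom=21.260; wc +0.090/-0.090 → slack +0.840/-0.930; half-tol=0.090, Σhalf²=0.229325
  -E: nom -13.200 → Σnom=8.060; wc +0.250/-0.400 → slack +1.090/-1.330; half-tol=0.325, Σhalf²=0.334950
  -F: nom -16.200 → Σnom=-8.140; wc +0.230/-0.170 → slack +1.320/-1.500; half-tol=0.200, Σhalf²=0.374950
  +G: nom +46.480 → Σnom=38.340; wc +0.309/-0.208 → slack +1.629/-1.708; half-tol=0.259, Σhalf²=0.441772
  -H: nom -5.200 → Σnom=33.140; wc +0.279/-0.190 → slack +1.908/-1.898; half-tol=0.235, Σhalf²=0.496762
  +I: nom +12.900 → Σnom=46.040; wc +0.139/-0.460 → slack +2.047/-2.358; half-tol=0.299, Σhalf²=0.586463
Nominal = 46.040. Worst-case = [46.040 - 2.358, 46.040 + 2.047] = [43.682, 48.087]. RSS = √0.586463 = 0.766.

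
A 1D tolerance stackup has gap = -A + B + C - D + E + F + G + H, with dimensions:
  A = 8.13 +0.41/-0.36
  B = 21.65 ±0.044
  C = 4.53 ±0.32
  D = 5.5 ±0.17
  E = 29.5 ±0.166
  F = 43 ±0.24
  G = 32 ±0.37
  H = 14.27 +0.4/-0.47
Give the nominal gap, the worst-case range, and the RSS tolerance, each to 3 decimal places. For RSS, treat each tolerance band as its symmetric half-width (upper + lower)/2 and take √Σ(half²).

Stack each dimension's contribution:
  -A: nom -8.130 → Σnom=-8.130; wc +0.360/-0.410 → slack +0.360/-0.410; half-tol=0.385, Σhalf²=0.148225
  +B: nom +21.650 → Σnom=13.520; wc +0.044/-0.044 → slack +0.404/-0.454; half-tol=0.044, Σhalf²=0.150161
  +C: nom +4.530 → Σnom=18.050; wc +0.320/-0.320 → slack +0.724/-0.774; half-tol=0.320, Σhalf²=0.252561
  -D: nom -5.500 → Σnom=12.550; wc +0.170/-0.170 → slack +0.894/-0.944; half-tol=0.170, Σhalf²=0.281461
  +E: nom +29.500 → Σnom=42.050; wc +0.166/-0.166 → slack +1.060/-1.110; half-tol=0.166, Σhalf²=0.309017
  +F: nom +43.000 → Σnom=85.050; wc +0.240/-0.240 → slack +1.300/-1.350; half-tol=0.240, Σhalf²=0.366617
  +G: nom +32.000 → Σnom=117.050; wc +0.370/-0.370 → slack +1.670/-1.720; half-tol=0.370, Σhalf²=0.503517
  +H: nom +14.270 → Σnom=131.320; wc +0.400/-0.470 → slack +2.070/-2.190; half-tol=0.435, Σhalf²=0.692742
Nominal = 131.320. Worst-case = [131.320 - 2.190, 131.320 + 2.070] = [129.130, 133.390]. RSS = √0.692742 = 0.832.

nominal=131.320 wc=[129.130,133.390] rss=0.832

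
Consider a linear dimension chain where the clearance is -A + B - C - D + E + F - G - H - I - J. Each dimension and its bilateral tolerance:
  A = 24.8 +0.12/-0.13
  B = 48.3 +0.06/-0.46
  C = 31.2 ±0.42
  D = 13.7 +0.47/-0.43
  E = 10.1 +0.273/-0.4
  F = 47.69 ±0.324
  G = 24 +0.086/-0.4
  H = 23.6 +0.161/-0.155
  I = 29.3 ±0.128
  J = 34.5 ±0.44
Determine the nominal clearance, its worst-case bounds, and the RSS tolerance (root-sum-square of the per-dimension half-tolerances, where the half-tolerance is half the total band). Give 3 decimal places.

nominal=-75.010 wc=[-78.019,-72.250] rss=0.987

Stack each dimension's contribution:
  -A: nom -24.800 → Σnom=-24.800; wc +0.130/-0.120 → slack +0.130/-0.120; half-tol=0.125, Σhalf²=0.015625
  +B: nom +48.300 → Σnom=23.500; wc +0.060/-0.460 → slack +0.190/-0.580; half-tol=0.260, Σhalf²=0.083225
  -C: nom -31.200 → Σnom=-7.700; wc +0.420/-0.420 → slack +0.610/-1.000; half-tol=0.420, Σhalf²=0.259625
  -D: nom -13.700 → Σnom=-21.400; wc +0.430/-0.470 → slack +1.040/-1.470; half-tol=0.450, Σhalf²=0.462125
  +E: nom +10.100 → Σnom=-11.300; wc +0.273/-0.400 → slack +1.313/-1.870; half-tol=0.337, Σhalf²=0.575357
  +F: nom +47.690 → Σnom=36.390; wc +0.324/-0.324 → slack +1.637/-2.194; half-tol=0.324, Σhalf²=0.680333
  -G: nom -24.000 → Σnom=12.390; wc +0.400/-0.086 → slack +2.037/-2.280; half-tol=0.243, Σhalf²=0.739382
  -H: nom -23.600 → Σnom=-11.210; wc +0.155/-0.161 → slack +2.192/-2.441; half-tol=0.158, Σhalf²=0.764346
  -I: nom -29.300 → Σnom=-40.510; wc +0.128/-0.128 → slack +2.320/-2.569; half-tol=0.128, Σhalf²=0.780730
  -J: nom -34.500 → Σnom=-75.010; wc +0.440/-0.440 → slack +2.760/-3.009; half-tol=0.440, Σhalf²=0.974330
Nominal = -75.010. Worst-case = [-75.010 - 3.009, -75.010 + 2.760] = [-78.019, -72.250]. RSS = √0.974330 = 0.987.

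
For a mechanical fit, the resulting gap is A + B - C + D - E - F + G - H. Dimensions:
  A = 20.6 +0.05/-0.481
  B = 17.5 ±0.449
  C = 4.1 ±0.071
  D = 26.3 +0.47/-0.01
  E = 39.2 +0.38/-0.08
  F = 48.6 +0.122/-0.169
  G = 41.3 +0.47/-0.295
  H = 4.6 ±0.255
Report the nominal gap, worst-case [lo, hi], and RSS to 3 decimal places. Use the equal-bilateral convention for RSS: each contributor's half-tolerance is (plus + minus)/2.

Stack each dimension's contribution:
  +A: nom +20.600 → Σnom=20.600; wc +0.050/-0.481 → slack +0.050/-0.481; half-tol=0.266, Σhalf²=0.070490
  +B: nom +17.500 → Σnom=38.100; wc +0.449/-0.449 → slack +0.499/-0.930; half-tol=0.449, Σhalf²=0.272091
  -C: nom -4.100 → Σnom=34.000; wc +0.071/-0.071 → slack +0.570/-1.001; half-tol=0.071, Σhalf²=0.277132
  +D: nom +26.300 → Σnom=60.300; wc +0.470/-0.010 → slack +1.040/-1.011; half-tol=0.240, Σhalf²=0.334732
  -E: nom -39.200 → Σnom=21.100; wc +0.080/-0.380 → slack +1.120/-1.391; half-tol=0.230, Σhalf²=0.387632
  -F: nom -48.600 → Σnom=-27.500; wc +0.169/-0.122 → slack +1.289/-1.513; half-tol=0.146, Σhalf²=0.408803
  +G: nom +41.300 → Σnom=13.800; wc +0.470/-0.295 → slack +1.759/-1.808; half-tol=0.382, Σhalf²=0.555109
  -H: nom -4.600 → Σnom=9.200; wc +0.255/-0.255 → slack +2.014/-2.063; half-tol=0.255, Σhalf²=0.620134
Nominal = 9.200. Worst-case = [9.200 - 2.063, 9.200 + 2.014] = [7.137, 11.214]. RSS = √0.620134 = 0.787.

nominal=9.200 wc=[7.137,11.214] rss=0.787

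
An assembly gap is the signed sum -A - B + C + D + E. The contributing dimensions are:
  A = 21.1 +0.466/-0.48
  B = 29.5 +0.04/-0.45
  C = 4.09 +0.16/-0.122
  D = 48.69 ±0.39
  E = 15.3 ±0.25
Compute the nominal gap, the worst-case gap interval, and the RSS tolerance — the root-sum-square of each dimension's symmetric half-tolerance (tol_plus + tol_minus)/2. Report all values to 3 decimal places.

nominal=17.480 wc=[16.212,19.210] rss=0.720

Stack each dimension's contribution:
  -A: nom -21.100 → Σnom=-21.100; wc +0.480/-0.466 → slack +0.480/-0.466; half-tol=0.473, Σhalf²=0.223729
  -B: nom -29.500 → Σnom=-50.600; wc +0.450/-0.040 → slack +0.930/-0.506; half-tol=0.245, Σhalf²=0.283754
  +C: nom +4.090 → Σnom=-46.510; wc +0.160/-0.122 → slack +1.090/-0.628; half-tol=0.141, Σhalf²=0.303635
  +D: nom +48.690 → Σnom=2.180; wc +0.390/-0.390 → slack +1.480/-1.018; half-tol=0.390, Σhalf²=0.455735
  +E: nom +15.300 → Σnom=17.480; wc +0.250/-0.250 → slack +1.730/-1.268; half-tol=0.250, Σhalf²=0.518235
Nominal = 17.480. Worst-case = [17.480 - 1.268, 17.480 + 1.730] = [16.212, 19.210]. RSS = √0.518235 = 0.720.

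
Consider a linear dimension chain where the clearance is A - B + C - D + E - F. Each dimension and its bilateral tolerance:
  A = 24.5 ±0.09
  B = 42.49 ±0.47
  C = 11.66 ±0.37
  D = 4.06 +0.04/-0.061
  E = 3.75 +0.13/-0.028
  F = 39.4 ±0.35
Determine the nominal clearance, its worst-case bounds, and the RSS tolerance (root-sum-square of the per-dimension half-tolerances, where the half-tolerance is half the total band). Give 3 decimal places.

Stack each dimension's contribution:
  +A: nom +24.500 → Σnom=24.500; wc +0.090/-0.090 → slack +0.090/-0.090; half-tol=0.090, Σhalf²=0.008100
  -B: nom -42.490 → Σnom=-17.990; wc +0.470/-0.470 → slack +0.560/-0.560; half-tol=0.470, Σhalf²=0.229000
  +C: nom +11.660 → Σnom=-6.330; wc +0.370/-0.370 → slack +0.930/-0.930; half-tol=0.370, Σhalf²=0.365900
  -D: nom -4.060 → Σnom=-10.390; wc +0.061/-0.040 → slack +0.991/-0.970; half-tol=0.051, Σhalf²=0.368450
  +E: nom +3.750 → Σnom=-6.640; wc +0.130/-0.028 → slack +1.121/-0.998; half-tol=0.079, Σhalf²=0.374691
  -F: nom -39.400 → Σnom=-46.040; wc +0.350/-0.350 → slack +1.471/-1.348; half-tol=0.350, Σhalf²=0.497191
Nominal = -46.040. Worst-case = [-46.040 - 1.348, -46.040 + 1.471] = [-47.388, -44.569]. RSS = √0.497191 = 0.705.

nominal=-46.040 wc=[-47.388,-44.569] rss=0.705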